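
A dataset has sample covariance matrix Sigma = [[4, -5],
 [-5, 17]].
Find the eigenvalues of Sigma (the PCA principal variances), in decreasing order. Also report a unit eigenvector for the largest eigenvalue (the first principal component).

Step 1 — characteristic polynomial of 2×2 Sigma:
  det(Sigma - λI) = λ² - trace · λ + det = 0.
  trace = 4 + 17 = 21, det = 4·17 - (-5)² = 43.
Step 2 — discriminant:
  Δ = trace² - 4·det = 441 - 172 = 269.
Step 3 — eigenvalues:
  λ = (trace ± √Δ)/2 = (21 ± 16.4012)/2,
  λ_1 = 18.7006,  λ_2 = 2.2994.

Step 4 — unit eigenvector for λ_1: solve (Sigma - λ_1 I)v = 0. First row:
  (4 - 18.7006)·v_x + (-5)·v_y = 0, i.e. (-14.7006)·v_x + (-5)·v_y = 0,
  so v ∝ (b, λ_1 - a) = (-5, 14.7006); multiply by -1 so the first entry is positive: u = (5, -14.7006).
  ||u|| = √((5)² + (-14.7006)²) = √(241.1079) ≈ 15.5277,
  v_1 = u/||u|| ≈ (0.322, -0.9467) (||v_1|| = 1).

λ_1 = 18.7006,  λ_2 = 2.2994;  v_1 ≈ (0.322, -0.9467)


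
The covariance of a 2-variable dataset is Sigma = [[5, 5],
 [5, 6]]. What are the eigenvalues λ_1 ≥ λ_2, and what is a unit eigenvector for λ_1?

Step 1 — characteristic polynomial of 2×2 Sigma:
  det(Sigma - λI) = λ² - trace · λ + det = 0.
  trace = 5 + 6 = 11, det = 5·6 - (5)² = 5.
Step 2 — discriminant:
  Δ = trace² - 4·det = 121 - 20 = 101.
Step 3 — eigenvalues:
  λ = (trace ± √Δ)/2 = (11 ± 10.0499)/2,
  λ_1 = 10.5249,  λ_2 = 0.4751.

Step 4 — unit eigenvector for λ_1: solve (Sigma - λ_1 I)v = 0. First row:
  (5 - 10.5249)·v_x + (5)·v_y = 0, i.e. (-5.5249)·v_x + (5)·v_y = 0,
  so v ∝ (b, λ_1 - a) = (5, 5.5249) = u.
  ||u|| = √((5)² + (5.5249)²) = √(55.5249) ≈ 7.4515,
  v_1 = u/||u|| ≈ (0.671, 0.7415) (||v_1|| = 1).

λ_1 = 10.5249,  λ_2 = 0.4751;  v_1 ≈ (0.671, 0.7415)


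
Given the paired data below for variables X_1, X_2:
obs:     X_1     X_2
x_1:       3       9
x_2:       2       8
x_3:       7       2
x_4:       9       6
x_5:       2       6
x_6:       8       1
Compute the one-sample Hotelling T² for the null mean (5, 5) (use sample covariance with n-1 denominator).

Step 1 — sample mean vector:
  mean(X_1) = (3 + 2 + 7 + 9 + 2 + 8) / 6 = 31/6 = 5.1667
  mean(X_2) = (9 + 8 + 2 + 6 + 6 + 1) / 6 = 32/6 = 5.3333
  x̄ = (5.1667, 5.3333),  deviation x̄ - mu_0 = (5.1667, 5.3333) - (5, 5) = (0.1667, 0.3333).

Step 2 — sample covariance matrix, S[i,j] = (1/(n-1)) · Σ_k (x_{k,i} - mean_i) · (x_{k,j} - mean_j), divisor n-1 = 5:
  S[X_1,X_1] = ((-2.1667)·(-2.1667) + (-3.1667)·(-3.1667) + (1.8333)·(1.8333) + (3.8333)·(3.8333) + (-3.1667)·(-3.1667) + (2.8333)·(2.8333)) / 5 = 50.8333/5 = 10.1667
  S[X_1,X_2] = ((-2.1667)·(3.6667) + (-3.1667)·(2.6667) + (1.8333)·(-3.3333) + (3.8333)·(0.6667) + (-3.1667)·(0.6667) + (2.8333)·(-4.3333)) / 5 = -34.3333/5 = -6.8667
  S[X_2,X_2] = ((3.6667)·(3.6667) + (2.6667)·(2.6667) + (-3.3333)·(-3.3333) + (0.6667)·(0.6667) + (0.6667)·(0.6667) + (-4.3333)·(-4.3333)) / 5 = 51.3333/5 = 10.2667
  S = [[10.1667, -6.8667],
 [-6.8667, 10.2667]].

Step 3 — invert S. det(S) = 10.1667·10.2667 - (-6.8667)² = 57.2267.
  S^{-1} = (1/det) · [[d, -b], [-b, a]] = [[0.1794, 0.12],
 [0.12, 0.1777]].

Step 4 — quadratic form (x̄ - mu_0)^T · S^{-1} · (x̄ - mu_0):
  S^{-1} · (x̄ - mu_0) = (0.0699, 0.0792),
  (x̄ - mu_0)^T · [...] = (0.1667)·(0.0699) + (0.3333)·(0.0792) = 0.0381.

Step 5 — scale by n: T² = 6 · 0.0381 = 0.2283.

T² ≈ 0.2283


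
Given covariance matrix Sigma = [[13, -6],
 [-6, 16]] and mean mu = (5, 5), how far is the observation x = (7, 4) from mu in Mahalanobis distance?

Step 1 — centre the observation: (x - mu) = (2, -1).

Step 2 — invert Sigma. det(Sigma) = 13·16 - (-6)² = 172.
  Sigma^{-1} = (1/det) · [[d, -b], [-b, a]] = [[0.093, 0.0349],
 [0.0349, 0.0756]].

Step 3 — form the quadratic (x - mu)^T · Sigma^{-1} · (x - mu):
  Sigma^{-1} · (x - mu) = (0.1512, -0.0058).
  (x - mu)^T · [Sigma^{-1} · (x - mu)] = (2)·(0.1512) + (-1)·(-0.0058) = 0.3081.

Step 4 — take square root: d = √(0.3081) ≈ 0.5551.

d(x, mu) = √(0.3081) ≈ 0.5551


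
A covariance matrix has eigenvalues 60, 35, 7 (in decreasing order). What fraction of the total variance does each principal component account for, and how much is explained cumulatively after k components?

Step 1 — total variance = trace(Sigma) = Σ λ_i = 60 + 35 + 7 = 102.

Step 2 — fraction explained by component i = λ_i / Σ λ:
  PC1: 60/102 = 0.5882
  PC2: 35/102 = 0.3431
  PC3: 7/102 = 0.0686

Step 3 — cumulative fraction after k components = (λ_1 + ... + λ_k) / Σ λ:
  k = 1: 60/102 = 0.5882
  k = 2: (60 + 35)/102 = 95/102 = 0.9314
  k = 3: (60 + 35 + 7)/102 = 102/102 = 1

Summary (fraction, with percent):

explained: PC1 0.5882 (58.82%), PC2 0.3431 (34.31%), PC3 0.0686 (6.86%);  cumulative: 0.5882, 0.9314, 1


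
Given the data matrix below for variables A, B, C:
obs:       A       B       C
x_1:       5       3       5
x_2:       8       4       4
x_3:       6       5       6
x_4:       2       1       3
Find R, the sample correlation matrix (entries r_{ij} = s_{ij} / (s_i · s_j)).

Step 1 — column means:
  mean(A) = (5 + 8 + 6 + 2) / 4 = 21/4 = 5.25
  mean(B) = (3 + 4 + 5 + 1) / 4 = 13/4 = 3.25
  mean(C) = (5 + 4 + 6 + 3) / 4 = 18/4 = 4.5

Step 2 — sample variances and covariances s[i,j] = (1/(n-1)) · Σ_k (x_{k,i} - mean_i) · (x_{k,j} - mean_j), with n-1 = 3:
  s[A,A] = ((-0.25)·(-0.25) + (2.75)·(2.75) + (0.75)·(0.75) + (-3.25)·(-3.25)) / 3 = 18.75/3 = 6.25
  s[A,B] = ((-0.25)·(-0.25) + (2.75)·(0.75) + (0.75)·(1.75) + (-3.25)·(-2.25)) / 3 = 10.75/3 = 3.5833
  s[A,C] = ((-0.25)·(0.5) + (2.75)·(-0.5) + (0.75)·(1.5) + (-3.25)·(-1.5)) / 3 = 4.5/3 = 1.5
  s[B,B] = ((-0.25)·(-0.25) + (0.75)·(0.75) + (1.75)·(1.75) + (-2.25)·(-2.25)) / 3 = 8.75/3 = 2.9167
  s[B,C] = ((-0.25)·(0.5) + (0.75)·(-0.5) + (1.75)·(1.5) + (-2.25)·(-1.5)) / 3 = 5.5/3 = 1.8333
  s[C,C] = ((0.5)·(0.5) + (-0.5)·(-0.5) + (1.5)·(1.5) + (-1.5)·(-1.5)) / 3 = 5/3 = 1.6667
  Sample standard deviations s_i = √(s[i,i]):
  s(A) = √(6.25) = 2.5
  s(B) = √(2.9167) = 1.7078
  s(C) = √(1.6667) = 1.291

Step 3 — r_{ij} = s_{ij} / (s_i · s_j):
  r[A,A] = 1 (diagonal).
  r[A,B] = 3.5833 / (2.5 · 1.7078) = 3.5833 / 4.2696 = 0.8393
  r[A,C] = 1.5 / (2.5 · 1.291) = 1.5 / 3.2275 = 0.4648
  r[B,B] = 1 (diagonal).
  r[B,C] = 1.8333 / (1.7078 · 1.291) = 1.8333 / 2.2048 = 0.8315
  r[C,C] = 1 (diagonal).

R is symmetric with unit diagonal. Assembling:

R = [[1, 0.8393, 0.4648],
 [0.8393, 1, 0.8315],
 [0.4648, 0.8315, 1]]


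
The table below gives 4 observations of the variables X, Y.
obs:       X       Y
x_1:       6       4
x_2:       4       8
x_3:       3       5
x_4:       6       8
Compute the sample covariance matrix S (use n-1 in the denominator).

Step 1 — column means:
  mean(X) = (6 + 4 + 3 + 6) / 4 = 19/4 = 4.75
  mean(Y) = (4 + 8 + 5 + 8) / 4 = 25/4 = 6.25

Step 2 — sample covariance S[i,j] = (1/(n-1)) · Σ_k (x_{k,i} - mean_i) · (x_{k,j} - mean_j), with n-1 = 3.
  S[X,X] = ((1.25)·(1.25) + (-0.75)·(-0.75) + (-1.75)·(-1.75) + (1.25)·(1.25)) / 3 = 6.75/3 = 2.25
  S[X,Y] = ((1.25)·(-2.25) + (-0.75)·(1.75) + (-1.75)·(-1.25) + (1.25)·(1.75)) / 3 = 0.25/3 = 0.0833
  S[Y,Y] = ((-2.25)·(-2.25) + (1.75)·(1.75) + (-1.25)·(-1.25) + (1.75)·(1.75)) / 3 = 12.75/3 = 4.25

S is symmetric (S[j,i] = S[i,j]). Assembling:

S = [[2.25, 0.0833],
 [0.0833, 4.25]]


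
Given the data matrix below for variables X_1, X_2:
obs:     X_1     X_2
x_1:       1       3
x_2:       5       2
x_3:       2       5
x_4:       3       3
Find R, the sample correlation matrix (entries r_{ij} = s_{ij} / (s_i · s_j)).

Step 1 — column means:
  mean(X_1) = (1 + 5 + 2 + 3) / 4 = 11/4 = 2.75
  mean(X_2) = (3 + 2 + 5 + 3) / 4 = 13/4 = 3.25

Step 2 — sample variances and covariances s[i,j] = (1/(n-1)) · Σ_k (x_{k,i} - mean_i) · (x_{k,j} - mean_j), with n-1 = 3:
  s[X_1,X_1] = ((-1.75)·(-1.75) + (2.25)·(2.25) + (-0.75)·(-0.75) + (0.25)·(0.25)) / 3 = 8.75/3 = 2.9167
  s[X_1,X_2] = ((-1.75)·(-0.25) + (2.25)·(-1.25) + (-0.75)·(1.75) + (0.25)·(-0.25)) / 3 = -3.75/3 = -1.25
  s[X_2,X_2] = ((-0.25)·(-0.25) + (-1.25)·(-1.25) + (1.75)·(1.75) + (-0.25)·(-0.25)) / 3 = 4.75/3 = 1.5833
  Sample standard deviations s_i = √(s[i,i]):
  s(X_1) = √(2.9167) = 1.7078
  s(X_2) = √(1.5833) = 1.2583

Step 3 — r_{ij} = s_{ij} / (s_i · s_j):
  r[X_1,X_1] = 1 (diagonal).
  r[X_1,X_2] = -1.25 / (1.7078 · 1.2583) = -1.25 / 2.149 = -0.5817
  r[X_2,X_2] = 1 (diagonal).

R is symmetric with unit diagonal. Assembling:

R = [[1, -0.5817],
 [-0.5817, 1]]


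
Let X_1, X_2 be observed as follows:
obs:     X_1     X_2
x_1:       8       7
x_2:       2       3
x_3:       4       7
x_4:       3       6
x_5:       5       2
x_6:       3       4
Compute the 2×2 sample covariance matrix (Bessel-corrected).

Step 1 — column means:
  mean(X_1) = (8 + 2 + 4 + 3 + 5 + 3) / 6 = 25/6 = 4.1667
  mean(X_2) = (7 + 3 + 7 + 6 + 2 + 4) / 6 = 29/6 = 4.8333

Step 2 — sample covariance S[i,j] = (1/(n-1)) · Σ_k (x_{k,i} - mean_i) · (x_{k,j} - mean_j), with n-1 = 5.
  S[X_1,X_1] = ((3.8333)·(3.8333) + (-2.1667)·(-2.1667) + (-0.1667)·(-0.1667) + (-1.1667)·(-1.1667) + (0.8333)·(0.8333) + (-1.1667)·(-1.1667)) / 5 = 22.8333/5 = 4.5667
  S[X_1,X_2] = ((3.8333)·(2.1667) + (-2.1667)·(-1.8333) + (-0.1667)·(2.1667) + (-1.1667)·(1.1667) + (0.8333)·(-2.8333) + (-1.1667)·(-0.8333)) / 5 = 9.1667/5 = 1.8333
  S[X_2,X_2] = ((2.1667)·(2.1667) + (-1.8333)·(-1.8333) + (2.1667)·(2.1667) + (1.1667)·(1.1667) + (-2.8333)·(-2.8333) + (-0.8333)·(-0.8333)) / 5 = 22.8333/5 = 4.5667

S is symmetric (S[j,i] = S[i,j]). Assembling:

S = [[4.5667, 1.8333],
 [1.8333, 4.5667]]


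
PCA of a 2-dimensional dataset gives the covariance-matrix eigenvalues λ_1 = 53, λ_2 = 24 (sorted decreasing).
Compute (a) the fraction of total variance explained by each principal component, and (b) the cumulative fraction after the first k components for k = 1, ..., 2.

Step 1 — total variance = trace(Sigma) = Σ λ_i = 53 + 24 = 77.

Step 2 — fraction explained by component i = λ_i / Σ λ:
  PC1: 53/77 = 0.6883
  PC2: 24/77 = 0.3117

Step 3 — cumulative fraction after k components = (λ_1 + ... + λ_k) / Σ λ:
  k = 1: 53/77 = 0.6883
  k = 2: (53 + 24)/77 = 77/77 = 1

Summary (fraction, with percent):

explained: PC1 0.6883 (68.83%), PC2 0.3117 (31.17%);  cumulative: 0.6883, 1


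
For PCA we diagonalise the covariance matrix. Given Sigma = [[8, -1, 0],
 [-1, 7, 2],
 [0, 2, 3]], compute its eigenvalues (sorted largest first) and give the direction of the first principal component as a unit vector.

Step 1 — characteristic polynomial p(λ) = det(λI - Sigma) = λ³ - tr·λ² + c_1·λ - det, where tr = trace, c_1 = sum of the principal 2×2 minors, det = det(Sigma):
  tr = 8 + 7 + 3 = 18,
  c_1 = (8·7 - (-1)²) + (8·3 - (0)²) + (7·3 - (2)²) = 55 + 24 + 17 = 96,
  det = 8·(7·3 - (2)²) - (-1)·((-1)·3 - (2)·(0)) + (0)·((-1)·(2) - 7·(0)) = 8·(17) - (-1)·(-3) + (0)·(-2) = 133.
  So p(λ) = λ³ - 18λ² + 96λ - 133.
Step 2 — look for an integer root (rational root theorem: any rational root is an integer divisor of 133). Testing λ = 7:
  p(7) = 343 - 882 + 672 - 133 = 0  ✓
  Dividing out (λ - 7): p(λ) = (λ - 7)(λ² - 11λ + 19).
Step 3 — remaining eigenvalues from the quadratic λ² - 11λ + 19 = 0:
  Δ = 11² - 4·19 = 121 - 76 = 45,  λ = (11 ± √45)/2 = (11 ± 6.7082)/2 ≈ 8.8541 or 2.1459.
  Sorted: λ_1 = 8.8541,  λ_2 = 7,  λ_3 = 2.1459  (check: sum = 18 = tr ✓).

Step 4 — unit eigenvector for λ_1 ≈ 8.8541: v spans the null space of (Sigma - λ_1 I), whose rows are
  r_1 = (-0.8541, -1, 0),  r_2 = (-1, -1.8541, 2),  r_3 = (0, 2, -5.8541).
  v is orthogonal to every row, so take v ∝ r_1 × r_2 = ((-1)·(2) - (0)·(-1.8541), (0)·(-1) - (-0.8541)·(2), (-0.8541)·(-1.8541) - (-1)·(-1)) ≈ (-2, 1.7082, 0.5836).
  Rescale (multiply by -1 so the first nonzero entry is positive): u = (2, -1.7082, -0.5836).
  ||u|| = √((2)² + (-1.7082)² + (-0.5836)²) = √(7.2585) ≈ 2.6942,  v_1 = u/||u|| ≈ (0.7423, -0.634, -0.2166) (||v_1|| = 1).

λ_1 = 8.8541,  λ_2 = 7,  λ_3 = 2.1459;  v_1 ≈ (0.7423, -0.634, -0.2166)


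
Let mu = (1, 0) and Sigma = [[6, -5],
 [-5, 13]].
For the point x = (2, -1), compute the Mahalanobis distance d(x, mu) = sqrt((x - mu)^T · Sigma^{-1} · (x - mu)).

Step 1 — centre the observation: (x - mu) = (1, -1).

Step 2 — invert Sigma. det(Sigma) = 6·13 - (-5)² = 53.
  Sigma^{-1} = (1/det) · [[d, -b], [-b, a]] = [[0.2453, 0.0943],
 [0.0943, 0.1132]].

Step 3 — form the quadratic (x - mu)^T · Sigma^{-1} · (x - mu):
  Sigma^{-1} · (x - mu) = (0.1509, -0.0189).
  (x - mu)^T · [Sigma^{-1} · (x - mu)] = (1)·(0.1509) + (-1)·(-0.0189) = 0.1698.

Step 4 — take square root: d = √(0.1698) ≈ 0.4121.

d(x, mu) = √(0.1698) ≈ 0.4121


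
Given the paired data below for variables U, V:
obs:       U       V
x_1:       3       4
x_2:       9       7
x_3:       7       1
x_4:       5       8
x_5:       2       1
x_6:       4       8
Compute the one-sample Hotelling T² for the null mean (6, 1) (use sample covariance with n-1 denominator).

Step 1 — sample mean vector:
  mean(U) = (3 + 9 + 7 + 5 + 2 + 4) / 6 = 30/6 = 5
  mean(V) = (4 + 7 + 1 + 8 + 1 + 8) / 6 = 29/6 = 4.8333
  x̄ = (5, 4.8333),  deviation x̄ - mu_0 = (5, 4.8333) - (6, 1) = (-1, 3.8333).

Step 2 — sample covariance matrix, S[i,j] = (1/(n-1)) · Σ_k (x_{k,i} - mean_i) · (x_{k,j} - mean_j), divisor n-1 = 5:
  S[U,U] = ((-2)·(-2) + (4)·(4) + (2)·(2) + (0)·(0) + (-3)·(-3) + (-1)·(-1)) / 5 = 34/5 = 6.8
  S[U,V] = ((-2)·(-0.8333) + (4)·(2.1667) + (2)·(-3.8333) + (0)·(3.1667) + (-3)·(-3.8333) + (-1)·(3.1667)) / 5 = 11/5 = 2.2
  S[V,V] = ((-0.8333)·(-0.8333) + (2.1667)·(2.1667) + (-3.8333)·(-3.8333) + (3.1667)·(3.1667) + (-3.8333)·(-3.8333) + (3.1667)·(3.1667)) / 5 = 54.8333/5 = 10.9667
  S = [[6.8, 2.2],
 [2.2, 10.9667]].

Step 3 — invert S. det(S) = 6.8·10.9667 - (2.2)² = 69.7333.
  S^{-1} = (1/det) · [[d, -b], [-b, a]] = [[0.1573, -0.0315],
 [-0.0315, 0.0975]].

Step 4 — quadratic form (x̄ - mu_0)^T · S^{-1} · (x̄ - mu_0):
  S^{-1} · (x̄ - mu_0) = (-0.2782, 0.4054),
  (x̄ - mu_0)^T · [...] = (-1)·(-0.2782) + (3.8333)·(0.4054) = 1.8321.

Step 5 — scale by n: T² = 6 · 1.8321 = 10.9924.

T² ≈ 10.9924


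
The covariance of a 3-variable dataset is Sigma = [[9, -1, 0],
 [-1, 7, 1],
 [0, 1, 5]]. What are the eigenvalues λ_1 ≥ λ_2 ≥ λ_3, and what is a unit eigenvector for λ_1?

Step 1 — characteristic polynomial p(λ) = det(λI - Sigma) = λ³ - tr·λ² + c_1·λ - det, where tr = trace, c_1 = sum of the principal 2×2 minors, det = det(Sigma):
  tr = 9 + 7 + 5 = 21,
  c_1 = (9·7 - (-1)²) + (9·5 - (0)²) + (7·5 - (1)²) = 62 + 45 + 34 = 141,
  det = 9·(7·5 - (1)²) - (-1)·((-1)·5 - (1)·(0)) + (0)·((-1)·(1) - 7·(0)) = 9·(34) - (-1)·(-5) + (0)·(-1) = 301.
  So p(λ) = λ³ - 21λ² + 141λ - 301.
Step 2 — look for an integer root (rational root theorem: any rational root is an integer divisor of 301). Testing λ = 7:
  p(7) = 343 - 1029 + 987 - 301 = 0  ✓
  Dividing out (λ - 7): p(λ) = (λ - 7)(λ² - 14λ + 43).
Step 3 — remaining eigenvalues from the quadratic λ² - 14λ + 43 = 0:
  Δ = 14² - 4·43 = 196 - 172 = 24,  λ = (14 ± √24)/2 = (14 ± 4.899)/2 ≈ 9.4495 or 4.5505.
  Sorted: λ_1 = 9.4495,  λ_2 = 7,  λ_3 = 4.5505  (check: sum = 21 = tr ✓).

Step 4 — unit eigenvector for λ_1 ≈ 9.4495: v spans the null space of (Sigma - λ_1 I), whose rows are
  r_1 = (-0.4495, -1, 0),  r_2 = (-1, -2.4495, 1),  r_3 = (0, 1, -4.4495).
  v is orthogonal to every row, so take v ∝ r_1 × r_2 = ((-1)·(1) - (0)·(-2.4495), (0)·(-1) - (-0.4495)·(1), (-0.4495)·(-2.4495) - (-1)·(-1)) ≈ (-1, 0.4495, 0.101).
  Rescale (multiply by -1 so the first nonzero entry is positive): u = (1, -0.4495, -0.101).
  ||u|| = √((1)² + (-0.4495)² + (-0.101)²) = √(1.2122) ≈ 1.101,  v_1 = u/||u|| ≈ (0.9082, -0.4082, -0.0918) (||v_1|| = 1).

λ_1 = 9.4495,  λ_2 = 7,  λ_3 = 4.5505;  v_1 ≈ (0.9082, -0.4082, -0.0918)


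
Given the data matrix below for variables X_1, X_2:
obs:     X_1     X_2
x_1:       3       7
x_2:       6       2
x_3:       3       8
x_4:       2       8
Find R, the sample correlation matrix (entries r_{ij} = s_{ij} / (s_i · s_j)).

Step 1 — column means:
  mean(X_1) = (3 + 6 + 3 + 2) / 4 = 14/4 = 3.5
  mean(X_2) = (7 + 2 + 8 + 8) / 4 = 25/4 = 6.25

Step 2 — sample variances and covariances s[i,j] = (1/(n-1)) · Σ_k (x_{k,i} - mean_i) · (x_{k,j} - mean_j), with n-1 = 3:
  s[X_1,X_1] = ((-0.5)·(-0.5) + (2.5)·(2.5) + (-0.5)·(-0.5) + (-1.5)·(-1.5)) / 3 = 9/3 = 3
  s[X_1,X_2] = ((-0.5)·(0.75) + (2.5)·(-4.25) + (-0.5)·(1.75) + (-1.5)·(1.75)) / 3 = -14.5/3 = -4.8333
  s[X_2,X_2] = ((0.75)·(0.75) + (-4.25)·(-4.25) + (1.75)·(1.75) + (1.75)·(1.75)) / 3 = 24.75/3 = 8.25
  Sample standard deviations s_i = √(s[i,i]):
  s(X_1) = √(3) = 1.7321
  s(X_2) = √(8.25) = 2.8723

Step 3 — r_{ij} = s_{ij} / (s_i · s_j):
  r[X_1,X_1] = 1 (diagonal).
  r[X_1,X_2] = -4.8333 / (1.7321 · 2.8723) = -4.8333 / 4.9749 = -0.9715
  r[X_2,X_2] = 1 (diagonal).

R is symmetric with unit diagonal. Assembling:

R = [[1, -0.9715],
 [-0.9715, 1]]


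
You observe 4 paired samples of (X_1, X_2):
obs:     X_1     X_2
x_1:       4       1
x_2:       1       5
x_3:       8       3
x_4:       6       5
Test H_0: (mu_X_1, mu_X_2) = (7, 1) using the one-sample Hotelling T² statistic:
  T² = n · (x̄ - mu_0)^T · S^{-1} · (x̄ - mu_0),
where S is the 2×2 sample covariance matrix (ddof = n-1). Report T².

Step 1 — sample mean vector:
  mean(X_1) = (4 + 1 + 8 + 6) / 4 = 19/4 = 4.75
  mean(X_2) = (1 + 5 + 3 + 5) / 4 = 14/4 = 3.5
  x̄ = (4.75, 3.5),  deviation x̄ - mu_0 = (4.75, 3.5) - (7, 1) = (-2.25, 2.5).

Step 2 — sample covariance matrix, S[i,j] = (1/(n-1)) · Σ_k (x_{k,i} - mean_i) · (x_{k,j} - mean_j), divisor n-1 = 3:
  S[X_1,X_1] = ((-0.75)·(-0.75) + (-3.75)·(-3.75) + (3.25)·(3.25) + (1.25)·(1.25)) / 3 = 26.75/3 = 8.9167
  S[X_1,X_2] = ((-0.75)·(-2.5) + (-3.75)·(1.5) + (3.25)·(-0.5) + (1.25)·(1.5)) / 3 = -3.5/3 = -1.1667
  S[X_2,X_2] = ((-2.5)·(-2.5) + (1.5)·(1.5) + (-0.5)·(-0.5) + (1.5)·(1.5)) / 3 = 11/3 = 3.6667
  S = [[8.9167, -1.1667],
 [-1.1667, 3.6667]].

Step 3 — invert S. det(S) = 8.9167·3.6667 - (-1.1667)² = 31.3333.
  S^{-1} = (1/det) · [[d, -b], [-b, a]] = [[0.117, 0.0372],
 [0.0372, 0.2846]].

Step 4 — quadratic form (x̄ - mu_0)^T · S^{-1} · (x̄ - mu_0):
  S^{-1} · (x̄ - mu_0) = (-0.1702, 0.6277),
  (x̄ - mu_0)^T · [...] = (-2.25)·(-0.1702) + (2.5)·(0.6277) = 1.9521.

Step 5 — scale by n: T² = 4 · 1.9521 = 7.8085.

T² ≈ 7.8085


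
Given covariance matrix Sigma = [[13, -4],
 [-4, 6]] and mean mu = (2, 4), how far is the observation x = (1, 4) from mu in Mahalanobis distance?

Step 1 — centre the observation: (x - mu) = (-1, 0).

Step 2 — invert Sigma. det(Sigma) = 13·6 - (-4)² = 62.
  Sigma^{-1} = (1/det) · [[d, -b], [-b, a]] = [[0.0968, 0.0645],
 [0.0645, 0.2097]].

Step 3 — form the quadratic (x - mu)^T · Sigma^{-1} · (x - mu):
  Sigma^{-1} · (x - mu) = (-0.0968, -0.0645).
  (x - mu)^T · [Sigma^{-1} · (x - mu)] = (-1)·(-0.0968) + (0)·(-0.0645) = 0.0968.

Step 4 — take square root: d = √(0.0968) ≈ 0.3111.

d(x, mu) = √(0.0968) ≈ 0.3111


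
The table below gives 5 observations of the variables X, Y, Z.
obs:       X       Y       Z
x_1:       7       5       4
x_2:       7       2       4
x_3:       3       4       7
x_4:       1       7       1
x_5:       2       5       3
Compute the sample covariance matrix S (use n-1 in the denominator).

Step 1 — column means:
  mean(X) = (7 + 7 + 3 + 1 + 2) / 5 = 20/5 = 4
  mean(Y) = (5 + 2 + 4 + 7 + 5) / 5 = 23/5 = 4.6
  mean(Z) = (4 + 4 + 7 + 1 + 3) / 5 = 19/5 = 3.8

Step 2 — sample covariance S[i,j] = (1/(n-1)) · Σ_k (x_{k,i} - mean_i) · (x_{k,j} - mean_j), with n-1 = 4.
  S[X,X] = ((3)·(3) + (3)·(3) + (-1)·(-1) + (-3)·(-3) + (-2)·(-2)) / 4 = 32/4 = 8
  S[X,Y] = ((3)·(0.4) + (3)·(-2.6) + (-1)·(-0.6) + (-3)·(2.4) + (-2)·(0.4)) / 4 = -14/4 = -3.5
  S[X,Z] = ((3)·(0.2) + (3)·(0.2) + (-1)·(3.2) + (-3)·(-2.8) + (-2)·(-0.8)) / 4 = 8/4 = 2
  S[Y,Y] = ((0.4)·(0.4) + (-2.6)·(-2.6) + (-0.6)·(-0.6) + (2.4)·(2.4) + (0.4)·(0.4)) / 4 = 13.2/4 = 3.3
  S[Y,Z] = ((0.4)·(0.2) + (-2.6)·(0.2) + (-0.6)·(3.2) + (2.4)·(-2.8) + (0.4)·(-0.8)) / 4 = -9.4/4 = -2.35
  S[Z,Z] = ((0.2)·(0.2) + (0.2)·(0.2) + (3.2)·(3.2) + (-2.8)·(-2.8) + (-0.8)·(-0.8)) / 4 = 18.8/4 = 4.7

S is symmetric (S[j,i] = S[i,j]). Assembling:

S = [[8, -3.5, 2],
 [-3.5, 3.3, -2.35],
 [2, -2.35, 4.7]]


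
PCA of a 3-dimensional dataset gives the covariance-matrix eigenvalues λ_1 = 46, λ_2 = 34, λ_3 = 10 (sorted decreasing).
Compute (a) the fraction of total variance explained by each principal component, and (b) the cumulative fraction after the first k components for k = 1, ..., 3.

Step 1 — total variance = trace(Sigma) = Σ λ_i = 46 + 34 + 10 = 90.

Step 2 — fraction explained by component i = λ_i / Σ λ:
  PC1: 46/90 = 0.5111
  PC2: 34/90 = 0.3778
  PC3: 10/90 = 0.1111

Step 3 — cumulative fraction after k components = (λ_1 + ... + λ_k) / Σ λ:
  k = 1: 46/90 = 0.5111
  k = 2: (46 + 34)/90 = 80/90 = 0.8889
  k = 3: (46 + 34 + 10)/90 = 90/90 = 1

Summary (fraction, with percent):

explained: PC1 0.5111 (51.11%), PC2 0.3778 (37.78%), PC3 0.1111 (11.11%);  cumulative: 0.5111, 0.8889, 1


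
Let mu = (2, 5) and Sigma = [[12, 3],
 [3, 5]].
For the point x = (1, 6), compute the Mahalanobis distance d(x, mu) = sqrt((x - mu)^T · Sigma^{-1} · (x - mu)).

Step 1 — centre the observation: (x - mu) = (-1, 1).

Step 2 — invert Sigma. det(Sigma) = 12·5 - (3)² = 51.
  Sigma^{-1} = (1/det) · [[d, -b], [-b, a]] = [[0.098, -0.0588],
 [-0.0588, 0.2353]].

Step 3 — form the quadratic (x - mu)^T · Sigma^{-1} · (x - mu):
  Sigma^{-1} · (x - mu) = (-0.1569, 0.2941).
  (x - mu)^T · [Sigma^{-1} · (x - mu)] = (-1)·(-0.1569) + (1)·(0.2941) = 0.451.

Step 4 — take square root: d = √(0.451) ≈ 0.6716.

d(x, mu) = √(0.451) ≈ 0.6716


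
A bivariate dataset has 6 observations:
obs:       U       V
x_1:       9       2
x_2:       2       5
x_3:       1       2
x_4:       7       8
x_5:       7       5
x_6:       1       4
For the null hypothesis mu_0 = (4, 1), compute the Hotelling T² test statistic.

Step 1 — sample mean vector:
  mean(U) = (9 + 2 + 1 + 7 + 7 + 1) / 6 = 27/6 = 4.5
  mean(V) = (2 + 5 + 2 + 8 + 5 + 4) / 6 = 26/6 = 4.3333
  x̄ = (4.5, 4.3333),  deviation x̄ - mu_0 = (4.5, 4.3333) - (4, 1) = (0.5, 3.3333).

Step 2 — sample covariance matrix, S[i,j] = (1/(n-1)) · Σ_k (x_{k,i} - mean_i) · (x_{k,j} - mean_j), divisor n-1 = 5:
  S[U,U] = ((4.5)·(4.5) + (-2.5)·(-2.5) + (-3.5)·(-3.5) + (2.5)·(2.5) + (2.5)·(2.5) + (-3.5)·(-3.5)) / 5 = 63.5/5 = 12.7
  S[U,V] = ((4.5)·(-2.3333) + (-2.5)·(0.6667) + (-3.5)·(-2.3333) + (2.5)·(3.6667) + (2.5)·(0.6667) + (-3.5)·(-0.3333)) / 5 = 8/5 = 1.6
  S[V,V] = ((-2.3333)·(-2.3333) + (0.6667)·(0.6667) + (-2.3333)·(-2.3333) + (3.6667)·(3.6667) + (0.6667)·(0.6667) + (-0.3333)·(-0.3333)) / 5 = 25.3333/5 = 5.0667
  S = [[12.7, 1.6],
 [1.6, 5.0667]].

Step 3 — invert S. det(S) = 12.7·5.0667 - (1.6)² = 61.7867.
  S^{-1} = (1/det) · [[d, -b], [-b, a]] = [[0.082, -0.0259],
 [-0.0259, 0.2055]].

Step 4 — quadratic form (x̄ - mu_0)^T · S^{-1} · (x̄ - mu_0):
  S^{-1} · (x̄ - mu_0) = (-0.0453, 0.6722),
  (x̄ - mu_0)^T · [...] = (0.5)·(-0.0453) + (3.3333)·(0.6722) = 2.218.

Step 5 — scale by n: T² = 6 · 2.218 = 13.3082.

T² ≈ 13.3082


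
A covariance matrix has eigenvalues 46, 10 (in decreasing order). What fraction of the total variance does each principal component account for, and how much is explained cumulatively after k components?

Step 1 — total variance = trace(Sigma) = Σ λ_i = 46 + 10 = 56.

Step 2 — fraction explained by component i = λ_i / Σ λ:
  PC1: 46/56 = 0.8214
  PC2: 10/56 = 0.1786

Step 3 — cumulative fraction after k components = (λ_1 + ... + λ_k) / Σ λ:
  k = 1: 46/56 = 0.8214
  k = 2: (46 + 10)/56 = 56/56 = 1

Summary (fraction, with percent):

explained: PC1 0.8214 (82.14%), PC2 0.1786 (17.86%);  cumulative: 0.8214, 1


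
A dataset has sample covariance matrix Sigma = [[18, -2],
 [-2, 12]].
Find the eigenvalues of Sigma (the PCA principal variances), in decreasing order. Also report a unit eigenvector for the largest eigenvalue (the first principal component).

Step 1 — characteristic polynomial of 2×2 Sigma:
  det(Sigma - λI) = λ² - trace · λ + det = 0.
  trace = 18 + 12 = 30, det = 18·12 - (-2)² = 212.
Step 2 — discriminant:
  Δ = trace² - 4·det = 900 - 848 = 52.
Step 3 — eigenvalues:
  λ = (trace ± √Δ)/2 = (30 ± 7.2111)/2,
  λ_1 = 18.6056,  λ_2 = 11.3944.

Step 4 — unit eigenvector for λ_1: solve (Sigma - λ_1 I)v = 0. First row:
  (18 - 18.6056)·v_x + (-2)·v_y = 0, i.e. (-0.6056)·v_x + (-2)·v_y = 0,
  so v ∝ (b, λ_1 - a) = (-2, 0.6056); multiply by -1 so the first entry is positive: u = (2, -0.6056).
  ||u|| = √((2)² + (-0.6056)²) = √(4.3667) ≈ 2.0897,
  v_1 = u/||u|| ≈ (0.9571, -0.2898) (||v_1|| = 1).

λ_1 = 18.6056,  λ_2 = 11.3944;  v_1 ≈ (0.9571, -0.2898)


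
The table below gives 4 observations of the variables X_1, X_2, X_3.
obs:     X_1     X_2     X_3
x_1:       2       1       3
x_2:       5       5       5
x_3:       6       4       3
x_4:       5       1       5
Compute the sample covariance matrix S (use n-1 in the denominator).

Step 1 — column means:
  mean(X_1) = (2 + 5 + 6 + 5) / 4 = 18/4 = 4.5
  mean(X_2) = (1 + 5 + 4 + 1) / 4 = 11/4 = 2.75
  mean(X_3) = (3 + 5 + 3 + 5) / 4 = 16/4 = 4

Step 2 — sample covariance S[i,j] = (1/(n-1)) · Σ_k (x_{k,i} - mean_i) · (x_{k,j} - mean_j), with n-1 = 3.
  S[X_1,X_1] = ((-2.5)·(-2.5) + (0.5)·(0.5) + (1.5)·(1.5) + (0.5)·(0.5)) / 3 = 9/3 = 3
  S[X_1,X_2] = ((-2.5)·(-1.75) + (0.5)·(2.25) + (1.5)·(1.25) + (0.5)·(-1.75)) / 3 = 6.5/3 = 2.1667
  S[X_1,X_3] = ((-2.5)·(-1) + (0.5)·(1) + (1.5)·(-1) + (0.5)·(1)) / 3 = 2/3 = 0.6667
  S[X_2,X_2] = ((-1.75)·(-1.75) + (2.25)·(2.25) + (1.25)·(1.25) + (-1.75)·(-1.75)) / 3 = 12.75/3 = 4.25
  S[X_2,X_3] = ((-1.75)·(-1) + (2.25)·(1) + (1.25)·(-1) + (-1.75)·(1)) / 3 = 1/3 = 0.3333
  S[X_3,X_3] = ((-1)·(-1) + (1)·(1) + (-1)·(-1) + (1)·(1)) / 3 = 4/3 = 1.3333

S is symmetric (S[j,i] = S[i,j]). Assembling:

S = [[3, 2.1667, 0.6667],
 [2.1667, 4.25, 0.3333],
 [0.6667, 0.3333, 1.3333]]


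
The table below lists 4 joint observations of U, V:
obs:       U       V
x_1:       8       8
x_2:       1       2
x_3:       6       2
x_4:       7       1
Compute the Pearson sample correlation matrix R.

Step 1 — column means:
  mean(U) = (8 + 1 + 6 + 7) / 4 = 22/4 = 5.5
  mean(V) = (8 + 2 + 2 + 1) / 4 = 13/4 = 3.25

Step 2 — sample variances and covariances s[i,j] = (1/(n-1)) · Σ_k (x_{k,i} - mean_i) · (x_{k,j} - mean_j), with n-1 = 3:
  s[U,U] = ((2.5)·(2.5) + (-4.5)·(-4.5) + (0.5)·(0.5) + (1.5)·(1.5)) / 3 = 29/3 = 9.6667
  s[U,V] = ((2.5)·(4.75) + (-4.5)·(-1.25) + (0.5)·(-1.25) + (1.5)·(-2.25)) / 3 = 13.5/3 = 4.5
  s[V,V] = ((4.75)·(4.75) + (-1.25)·(-1.25) + (-1.25)·(-1.25) + (-2.25)·(-2.25)) / 3 = 30.75/3 = 10.25
  Sample standard deviations s_i = √(s[i,i]):
  s(U) = √(9.6667) = 3.1091
  s(V) = √(10.25) = 3.2016

Step 3 — r_{ij} = s_{ij} / (s_i · s_j):
  r[U,U] = 1 (diagonal).
  r[U,V] = 4.5 / (3.1091 · 3.2016) = 4.5 / 9.9541 = 0.4521
  r[V,V] = 1 (diagonal).

R is symmetric with unit diagonal. Assembling:

R = [[1, 0.4521],
 [0.4521, 1]]


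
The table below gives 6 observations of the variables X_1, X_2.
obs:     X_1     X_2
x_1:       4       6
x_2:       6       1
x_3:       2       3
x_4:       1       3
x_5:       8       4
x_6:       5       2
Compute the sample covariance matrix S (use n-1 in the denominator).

Step 1 — column means:
  mean(X_1) = (4 + 6 + 2 + 1 + 8 + 5) / 6 = 26/6 = 4.3333
  mean(X_2) = (6 + 1 + 3 + 3 + 4 + 2) / 6 = 19/6 = 3.1667

Step 2 — sample covariance S[i,j] = (1/(n-1)) · Σ_k (x_{k,i} - mean_i) · (x_{k,j} - mean_j), with n-1 = 5.
  S[X_1,X_1] = ((-0.3333)·(-0.3333) + (1.6667)·(1.6667) + (-2.3333)·(-2.3333) + (-3.3333)·(-3.3333) + (3.6667)·(3.6667) + (0.6667)·(0.6667)) / 5 = 33.3333/5 = 6.6667
  S[X_1,X_2] = ((-0.3333)·(2.8333) + (1.6667)·(-2.1667) + (-2.3333)·(-0.1667) + (-3.3333)·(-0.1667) + (3.6667)·(0.8333) + (0.6667)·(-1.1667)) / 5 = -1.3333/5 = -0.2667
  S[X_2,X_2] = ((2.8333)·(2.8333) + (-2.1667)·(-2.1667) + (-0.1667)·(-0.1667) + (-0.1667)·(-0.1667) + (0.8333)·(0.8333) + (-1.1667)·(-1.1667)) / 5 = 14.8333/5 = 2.9667

S is symmetric (S[j,i] = S[i,j]). Assembling:

S = [[6.6667, -0.2667],
 [-0.2667, 2.9667]]


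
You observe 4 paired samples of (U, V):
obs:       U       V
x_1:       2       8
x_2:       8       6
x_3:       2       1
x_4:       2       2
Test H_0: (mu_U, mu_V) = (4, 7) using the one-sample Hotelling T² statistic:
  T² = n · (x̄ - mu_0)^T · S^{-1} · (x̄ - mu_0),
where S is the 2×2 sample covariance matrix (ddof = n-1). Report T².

Step 1 — sample mean vector:
  mean(U) = (2 + 8 + 2 + 2) / 4 = 14/4 = 3.5
  mean(V) = (8 + 6 + 1 + 2) / 4 = 17/4 = 4.25
  x̄ = (3.5, 4.25),  deviation x̄ - mu_0 = (3.5, 4.25) - (4, 7) = (-0.5, -2.75).

Step 2 — sample covariance matrix, S[i,j] = (1/(n-1)) · Σ_k (x_{k,i} - mean_i) · (x_{k,j} - mean_j), divisor n-1 = 3:
  S[U,U] = ((-1.5)·(-1.5) + (4.5)·(4.5) + (-1.5)·(-1.5) + (-1.5)·(-1.5)) / 3 = 27/3 = 9
  S[U,V] = ((-1.5)·(3.75) + (4.5)·(1.75) + (-1.5)·(-3.25) + (-1.5)·(-2.25)) / 3 = 10.5/3 = 3.5
  S[V,V] = ((3.75)·(3.75) + (1.75)·(1.75) + (-3.25)·(-3.25) + (-2.25)·(-2.25)) / 3 = 32.75/3 = 10.9167
  S = [[9, 3.5],
 [3.5, 10.9167]].

Step 3 — invert S. det(S) = 9·10.9167 - (3.5)² = 86.
  S^{-1} = (1/det) · [[d, -b], [-b, a]] = [[0.1269, -0.0407],
 [-0.0407, 0.1047]].

Step 4 — quadratic form (x̄ - mu_0)^T · S^{-1} · (x̄ - mu_0):
  S^{-1} · (x̄ - mu_0) = (0.0484, -0.2674),
  (x̄ - mu_0)^T · [...] = (-0.5)·(0.0484) + (-2.75)·(-0.2674) = 0.7112.

Step 5 — scale by n: T² = 4 · 0.7112 = 2.845.

T² ≈ 2.845


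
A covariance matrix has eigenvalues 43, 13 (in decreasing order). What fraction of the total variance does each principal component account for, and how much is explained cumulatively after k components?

Step 1 — total variance = trace(Sigma) = Σ λ_i = 43 + 13 = 56.

Step 2 — fraction explained by component i = λ_i / Σ λ:
  PC1: 43/56 = 0.7679
  PC2: 13/56 = 0.2321

Step 3 — cumulative fraction after k components = (λ_1 + ... + λ_k) / Σ λ:
  k = 1: 43/56 = 0.7679
  k = 2: (43 + 13)/56 = 56/56 = 1

Summary (fraction, with percent):

explained: PC1 0.7679 (76.79%), PC2 0.2321 (23.21%);  cumulative: 0.7679, 1


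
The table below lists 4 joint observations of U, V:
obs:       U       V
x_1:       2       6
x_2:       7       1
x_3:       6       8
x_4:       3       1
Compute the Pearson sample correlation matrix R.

Step 1 — column means:
  mean(U) = (2 + 7 + 6 + 3) / 4 = 18/4 = 4.5
  mean(V) = (6 + 1 + 8 + 1) / 4 = 16/4 = 4

Step 2 — sample variances and covariances s[i,j] = (1/(n-1)) · Σ_k (x_{k,i} - mean_i) · (x_{k,j} - mean_j), with n-1 = 3:
  s[U,U] = ((-2.5)·(-2.5) + (2.5)·(2.5) + (1.5)·(1.5) + (-1.5)·(-1.5)) / 3 = 17/3 = 5.6667
  s[U,V] = ((-2.5)·(2) + (2.5)·(-3) + (1.5)·(4) + (-1.5)·(-3)) / 3 = -2/3 = -0.6667
  s[V,V] = ((2)·(2) + (-3)·(-3) + (4)·(4) + (-3)·(-3)) / 3 = 38/3 = 12.6667
  Sample standard deviations s_i = √(s[i,i]):
  s(U) = √(5.6667) = 2.3805
  s(V) = √(12.6667) = 3.559

Step 3 — r_{ij} = s_{ij} / (s_i · s_j):
  r[U,U] = 1 (diagonal).
  r[U,V] = -0.6667 / (2.3805 · 3.559) = -0.6667 / 8.4722 = -0.0787
  r[V,V] = 1 (diagonal).

R is symmetric with unit diagonal. Assembling:

R = [[1, -0.0787],
 [-0.0787, 1]]


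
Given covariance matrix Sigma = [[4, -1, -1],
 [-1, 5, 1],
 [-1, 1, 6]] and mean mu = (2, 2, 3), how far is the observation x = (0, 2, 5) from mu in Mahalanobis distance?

Step 1 — centre the observation: (x - mu) = (-2, 0, 2).

Step 2 — invert Sigma (cofactor / det for 3×3, or solve directly):
  Sigma^{-1} = [[0.271, 0.0467, 0.0374],
 [0.0467, 0.215, -0.028],
 [0.0374, -0.028, 0.1776]].

Step 3 — form the quadratic (x - mu)^T · Sigma^{-1} · (x - mu):
  Sigma^{-1} · (x - mu) = (-0.4673, -0.1495, 0.2804).
  (x - mu)^T · [Sigma^{-1} · (x - mu)] = (-2)·(-0.4673) + (0)·(-0.1495) + (2)·(0.2804) = 1.4953.

Step 4 — take square root: d = √(1.4953) ≈ 1.2228.

d(x, mu) = √(1.4953) ≈ 1.2228


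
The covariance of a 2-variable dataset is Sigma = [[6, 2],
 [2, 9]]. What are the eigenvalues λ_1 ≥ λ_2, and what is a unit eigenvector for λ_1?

Step 1 — characteristic polynomial of 2×2 Sigma:
  det(Sigma - λI) = λ² - trace · λ + det = 0.
  trace = 6 + 9 = 15, det = 6·9 - (2)² = 50.
Step 2 — discriminant:
  Δ = trace² - 4·det = 225 - 200 = 25.
Step 3 — eigenvalues:
  λ = (trace ± √Δ)/2 = (15 ± 5)/2,
  λ_1 = 10,  λ_2 = 5.

Step 4 — unit eigenvector for λ_1: solve (Sigma - λ_1 I)v = 0. First row:
  (6 - 10)·v_x + (2)·v_y = 0, i.e. (-4)·v_x + (2)·v_y = 0,
  so v ∝ (b, λ_1 - a) = (2, 4) = u.
  ||u|| = √((2)² + (4)²) = √(20) ≈ 4.4721,
  v_1 = u/||u|| ≈ (0.4472, 0.8944) (||v_1|| = 1).

λ_1 = 10,  λ_2 = 5;  v_1 ≈ (0.4472, 0.8944)


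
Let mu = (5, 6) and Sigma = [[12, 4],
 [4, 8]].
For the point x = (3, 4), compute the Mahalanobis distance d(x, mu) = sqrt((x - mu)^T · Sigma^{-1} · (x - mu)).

Step 1 — centre the observation: (x - mu) = (-2, -2).

Step 2 — invert Sigma. det(Sigma) = 12·8 - (4)² = 80.
  Sigma^{-1} = (1/det) · [[d, -b], [-b, a]] = [[0.1, -0.05],
 [-0.05, 0.15]].

Step 3 — form the quadratic (x - mu)^T · Sigma^{-1} · (x - mu):
  Sigma^{-1} · (x - mu) = (-0.1, -0.2).
  (x - mu)^T · [Sigma^{-1} · (x - mu)] = (-2)·(-0.1) + (-2)·(-0.2) = 0.6.

Step 4 — take square root: d = √(0.6) ≈ 0.7746.

d(x, mu) = √(0.6) ≈ 0.7746


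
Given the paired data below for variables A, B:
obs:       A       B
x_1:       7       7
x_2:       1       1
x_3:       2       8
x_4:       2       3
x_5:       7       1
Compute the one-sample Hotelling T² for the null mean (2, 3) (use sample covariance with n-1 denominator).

Step 1 — sample mean vector:
  mean(A) = (7 + 1 + 2 + 2 + 7) / 5 = 19/5 = 3.8
  mean(B) = (7 + 1 + 8 + 3 + 1) / 5 = 20/5 = 4
  x̄ = (3.8, 4),  deviation x̄ - mu_0 = (3.8, 4) - (2, 3) = (1.8, 1).

Step 2 — sample covariance matrix, S[i,j] = (1/(n-1)) · Σ_k (x_{k,i} - mean_i) · (x_{k,j} - mean_j), divisor n-1 = 4:
  S[A,A] = ((3.2)·(3.2) + (-2.8)·(-2.8) + (-1.8)·(-1.8) + (-1.8)·(-1.8) + (3.2)·(3.2)) / 4 = 34.8/4 = 8.7
  S[A,B] = ((3.2)·(3) + (-2.8)·(-3) + (-1.8)·(4) + (-1.8)·(-1) + (3.2)·(-3)) / 4 = 3/4 = 0.75
  S[B,B] = ((3)·(3) + (-3)·(-3) + (4)·(4) + (-1)·(-1) + (-3)·(-3)) / 4 = 44/4 = 11
  S = [[8.7, 0.75],
 [0.75, 11]].

Step 3 — invert S. det(S) = 8.7·11 - (0.75)² = 95.1375.
  S^{-1} = (1/det) · [[d, -b], [-b, a]] = [[0.1156, -0.0079],
 [-0.0079, 0.0914]].

Step 4 — quadratic form (x̄ - mu_0)^T · S^{-1} · (x̄ - mu_0):
  S^{-1} · (x̄ - mu_0) = (0.2002, 0.0773),
  (x̄ - mu_0)^T · [...] = (1.8)·(0.2002) + (1)·(0.0773) = 0.4377.

Step 5 — scale by n: T² = 5 · 0.4377 = 2.1884.

T² ≈ 2.1884


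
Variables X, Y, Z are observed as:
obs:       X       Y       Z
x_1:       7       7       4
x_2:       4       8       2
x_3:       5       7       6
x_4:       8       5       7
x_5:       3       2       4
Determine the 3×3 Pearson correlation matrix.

Step 1 — column means:
  mean(X) = (7 + 4 + 5 + 8 + 3) / 5 = 27/5 = 5.4
  mean(Y) = (7 + 8 + 7 + 5 + 2) / 5 = 29/5 = 5.8
  mean(Z) = (4 + 2 + 6 + 7 + 4) / 5 = 23/5 = 4.6

Step 2 — sample variances and covariances s[i,j] = (1/(n-1)) · Σ_k (x_{k,i} - mean_i) · (x_{k,j} - mean_j), with n-1 = 4:
  s[X,X] = ((1.6)·(1.6) + (-1.4)·(-1.4) + (-0.4)·(-0.4) + (2.6)·(2.6) + (-2.4)·(-2.4)) / 4 = 17.2/4 = 4.3
  s[X,Y] = ((1.6)·(1.2) + (-1.4)·(2.2) + (-0.4)·(1.2) + (2.6)·(-0.8) + (-2.4)·(-3.8)) / 4 = 5.4/4 = 1.35
  s[X,Z] = ((1.6)·(-0.6) + (-1.4)·(-2.6) + (-0.4)·(1.4) + (2.6)·(2.4) + (-2.4)·(-0.6)) / 4 = 9.8/4 = 2.45
  s[Y,Y] = ((1.2)·(1.2) + (2.2)·(2.2) + (1.2)·(1.2) + (-0.8)·(-0.8) + (-3.8)·(-3.8)) / 4 = 22.8/4 = 5.7
  s[Y,Z] = ((1.2)·(-0.6) + (2.2)·(-2.6) + (1.2)·(1.4) + (-0.8)·(2.4) + (-3.8)·(-0.6)) / 4 = -4.4/4 = -1.1
  s[Z,Z] = ((-0.6)·(-0.6) + (-2.6)·(-2.6) + (1.4)·(1.4) + (2.4)·(2.4) + (-0.6)·(-0.6)) / 4 = 15.2/4 = 3.8
  Sample standard deviations s_i = √(s[i,i]):
  s(X) = √(4.3) = 2.0736
  s(Y) = √(5.7) = 2.3875
  s(Z) = √(3.8) = 1.9494

Step 3 — r_{ij} = s_{ij} / (s_i · s_j):
  r[X,X] = 1 (diagonal).
  r[X,Y] = 1.35 / (2.0736 · 2.3875) = 1.35 / 4.9508 = 0.2727
  r[X,Z] = 2.45 / (2.0736 · 1.9494) = 2.45 / 4.0423 = 0.6061
  r[Y,Y] = 1 (diagonal).
  r[Y,Z] = -1.1 / (2.3875 · 1.9494) = -1.1 / 4.654 = -0.2364
  r[Z,Z] = 1 (diagonal).

R is symmetric with unit diagonal. Assembling:

R = [[1, 0.2727, 0.6061],
 [0.2727, 1, -0.2364],
 [0.6061, -0.2364, 1]]


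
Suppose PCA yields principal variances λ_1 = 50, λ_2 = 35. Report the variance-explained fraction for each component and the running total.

Step 1 — total variance = trace(Sigma) = Σ λ_i = 50 + 35 = 85.

Step 2 — fraction explained by component i = λ_i / Σ λ:
  PC1: 50/85 = 0.5882
  PC2: 35/85 = 0.4118

Step 3 — cumulative fraction after k components = (λ_1 + ... + λ_k) / Σ λ:
  k = 1: 50/85 = 0.5882
  k = 2: (50 + 35)/85 = 85/85 = 1

Summary (fraction, with percent):

explained: PC1 0.5882 (58.82%), PC2 0.4118 (41.18%);  cumulative: 0.5882, 1


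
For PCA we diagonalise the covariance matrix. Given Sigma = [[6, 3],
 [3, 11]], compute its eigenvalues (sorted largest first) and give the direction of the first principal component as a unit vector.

Step 1 — characteristic polynomial of 2×2 Sigma:
  det(Sigma - λI) = λ² - trace · λ + det = 0.
  trace = 6 + 11 = 17, det = 6·11 - (3)² = 57.
Step 2 — discriminant:
  Δ = trace² - 4·det = 289 - 228 = 61.
Step 3 — eigenvalues:
  λ = (trace ± √Δ)/2 = (17 ± 7.8102)/2,
  λ_1 = 12.4051,  λ_2 = 4.5949.

Step 4 — unit eigenvector for λ_1: solve (Sigma - λ_1 I)v = 0. First row:
  (6 - 12.4051)·v_x + (3)·v_y = 0, i.e. (-6.4051)·v_x + (3)·v_y = 0,
  so v ∝ (b, λ_1 - a) = (3, 6.4051) = u.
  ||u|| = √((3)² + (6.4051)²) = √(50.0256) ≈ 7.0729,
  v_1 = u/||u|| ≈ (0.4242, 0.9056) (||v_1|| = 1).

λ_1 = 12.4051,  λ_2 = 4.5949;  v_1 ≈ (0.4242, 0.9056)


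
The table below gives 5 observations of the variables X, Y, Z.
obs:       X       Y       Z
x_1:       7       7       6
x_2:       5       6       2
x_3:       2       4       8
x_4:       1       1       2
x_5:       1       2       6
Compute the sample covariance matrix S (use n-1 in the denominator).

Step 1 — column means:
  mean(X) = (7 + 5 + 2 + 1 + 1) / 5 = 16/5 = 3.2
  mean(Y) = (7 + 6 + 4 + 1 + 2) / 5 = 20/5 = 4
  mean(Z) = (6 + 2 + 8 + 2 + 6) / 5 = 24/5 = 4.8

Step 2 — sample covariance S[i,j] = (1/(n-1)) · Σ_k (x_{k,i} - mean_i) · (x_{k,j} - mean_j), with n-1 = 4.
  S[X,X] = ((3.8)·(3.8) + (1.8)·(1.8) + (-1.2)·(-1.2) + (-2.2)·(-2.2) + (-2.2)·(-2.2)) / 4 = 28.8/4 = 7.2
  S[X,Y] = ((3.8)·(3) + (1.8)·(2) + (-1.2)·(0) + (-2.2)·(-3) + (-2.2)·(-2)) / 4 = 26/4 = 6.5
  S[X,Z] = ((3.8)·(1.2) + (1.8)·(-2.8) + (-1.2)·(3.2) + (-2.2)·(-2.8) + (-2.2)·(1.2)) / 4 = -0.8/4 = -0.2
  S[Y,Y] = ((3)·(3) + (2)·(2) + (0)·(0) + (-3)·(-3) + (-2)·(-2)) / 4 = 26/4 = 6.5
  S[Y,Z] = ((3)·(1.2) + (2)·(-2.8) + (0)·(3.2) + (-3)·(-2.8) + (-2)·(1.2)) / 4 = 4/4 = 1
  S[Z,Z] = ((1.2)·(1.2) + (-2.8)·(-2.8) + (3.2)·(3.2) + (-2.8)·(-2.8) + (1.2)·(1.2)) / 4 = 28.8/4 = 7.2

S is symmetric (S[j,i] = S[i,j]). Assembling:

S = [[7.2, 6.5, -0.2],
 [6.5, 6.5, 1],
 [-0.2, 1, 7.2]]


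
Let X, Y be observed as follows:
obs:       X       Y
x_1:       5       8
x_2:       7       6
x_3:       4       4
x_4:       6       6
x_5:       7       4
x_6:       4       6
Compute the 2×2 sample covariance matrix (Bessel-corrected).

Step 1 — column means:
  mean(X) = (5 + 7 + 4 + 6 + 7 + 4) / 6 = 33/6 = 5.5
  mean(Y) = (8 + 6 + 4 + 6 + 4 + 6) / 6 = 34/6 = 5.6667

Step 2 — sample covariance S[i,j] = (1/(n-1)) · Σ_k (x_{k,i} - mean_i) · (x_{k,j} - mean_j), with n-1 = 5.
  S[X,X] = ((-0.5)·(-0.5) + (1.5)·(1.5) + (-1.5)·(-1.5) + (0.5)·(0.5) + (1.5)·(1.5) + (-1.5)·(-1.5)) / 5 = 9.5/5 = 1.9
  S[X,Y] = ((-0.5)·(2.3333) + (1.5)·(0.3333) + (-1.5)·(-1.6667) + (0.5)·(0.3333) + (1.5)·(-1.6667) + (-1.5)·(0.3333)) / 5 = -1/5 = -0.2
  S[Y,Y] = ((2.3333)·(2.3333) + (0.3333)·(0.3333) + (-1.6667)·(-1.6667) + (0.3333)·(0.3333) + (-1.6667)·(-1.6667) + (0.3333)·(0.3333)) / 5 = 11.3333/5 = 2.2667

S is symmetric (S[j,i] = S[i,j]). Assembling:

S = [[1.9, -0.2],
 [-0.2, 2.2667]]
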